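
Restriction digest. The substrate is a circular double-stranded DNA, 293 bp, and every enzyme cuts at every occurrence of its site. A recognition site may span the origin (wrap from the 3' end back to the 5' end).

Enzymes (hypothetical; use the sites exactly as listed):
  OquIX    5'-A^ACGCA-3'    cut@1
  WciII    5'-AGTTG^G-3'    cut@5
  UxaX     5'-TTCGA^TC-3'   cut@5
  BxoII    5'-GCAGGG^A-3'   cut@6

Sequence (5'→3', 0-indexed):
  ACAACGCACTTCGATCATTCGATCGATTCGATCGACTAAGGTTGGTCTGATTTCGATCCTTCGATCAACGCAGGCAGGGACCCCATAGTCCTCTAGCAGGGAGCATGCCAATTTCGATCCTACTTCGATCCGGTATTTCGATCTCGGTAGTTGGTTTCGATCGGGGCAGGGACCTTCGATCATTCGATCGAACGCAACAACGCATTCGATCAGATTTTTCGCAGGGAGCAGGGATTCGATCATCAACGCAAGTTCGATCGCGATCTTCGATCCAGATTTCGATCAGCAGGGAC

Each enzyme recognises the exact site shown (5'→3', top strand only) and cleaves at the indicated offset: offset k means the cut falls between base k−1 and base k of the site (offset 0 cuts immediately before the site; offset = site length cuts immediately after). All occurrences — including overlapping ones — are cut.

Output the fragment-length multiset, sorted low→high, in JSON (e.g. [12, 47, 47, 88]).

[3,4,5,6,6,7,7,8,8,8,8,8,9,9,10,11,11,11,12,12,12,12,13,13,16,17,22,25]

Per-enzyme occurrences:
  OquIX (AACGCA, off=1): starts [2, 66, 190, 198, 244] → cuts [3, 67, 191, 199, 245]
  WciII (AGTTGG, off=5): starts [148] → cuts [153]
  UxaX (TTCGATC, off=5): starts [9, 17, 26, 51, 59, 112, 123, 136, 155, 174, 182, 204, 234, 252, 265, 277] → cuts [14, 22, 31, 56, 64, 117, 128, 141, 160, 179, 187, 209, 239, 257, 270, 282]
  BxoII (GCAGGGA, off=6): starts [73, 95, 165, 220, 227, 285] → cuts [79, 101, 171, 226, 233, 291]

Pooled cuts: [3, 14, 22, 31, 56, 64, 67, 79, 101, 117, 128, 141, 153, 160, 171, 179, 187, 191, 199, 209, 226, 233, 239, 245, 257, 270, 282, 291]

Fragments:
  3→14: 11 bp
  14→22: 8 bp
  22→31: 9 bp
  31→56: 25 bp
  56→64: 8 bp
  64→67: 3 bp
  67→79: 12 bp
  79→101: 22 bp
  101→117: 16 bp
  117→128: 11 bp
  128→141: 13 bp
  141→153: 12 bp
  153→160: 7 bp
  160→171: 11 bp
  171→179: 8 bp
  179→187: 8 bp
  187→191: 4 bp
  191→199: 8 bp
  199→209: 10 bp
  209→226: 17 bp
  226→233: 7 bp
  233→239: 6 bp
  239→245: 6 bp
  245→257: 12 bp
  257→270: 13 bp
  270→282: 12 bp
  282→291: 9 bp
  291→3 (wrap): 293-291+3 = 5 bp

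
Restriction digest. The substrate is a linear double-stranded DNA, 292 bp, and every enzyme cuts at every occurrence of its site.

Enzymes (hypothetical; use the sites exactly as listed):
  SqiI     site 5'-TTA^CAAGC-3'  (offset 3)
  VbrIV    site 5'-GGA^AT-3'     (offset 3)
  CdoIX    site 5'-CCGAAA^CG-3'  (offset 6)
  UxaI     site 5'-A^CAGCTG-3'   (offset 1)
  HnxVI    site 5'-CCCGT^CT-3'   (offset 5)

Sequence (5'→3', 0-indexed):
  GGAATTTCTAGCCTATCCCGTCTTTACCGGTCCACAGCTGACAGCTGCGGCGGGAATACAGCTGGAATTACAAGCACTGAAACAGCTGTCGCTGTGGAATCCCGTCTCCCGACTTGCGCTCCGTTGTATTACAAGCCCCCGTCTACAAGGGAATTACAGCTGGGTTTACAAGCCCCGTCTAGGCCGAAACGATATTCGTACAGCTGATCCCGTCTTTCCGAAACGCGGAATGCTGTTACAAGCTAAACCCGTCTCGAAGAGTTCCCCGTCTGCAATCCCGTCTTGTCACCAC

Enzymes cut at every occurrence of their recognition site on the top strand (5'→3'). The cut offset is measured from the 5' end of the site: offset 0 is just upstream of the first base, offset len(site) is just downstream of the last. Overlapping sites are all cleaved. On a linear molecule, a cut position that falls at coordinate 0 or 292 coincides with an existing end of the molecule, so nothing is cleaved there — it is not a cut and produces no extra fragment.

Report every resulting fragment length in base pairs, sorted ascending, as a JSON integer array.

[3,3,4,4,6,7,7,8,9,10,10,10,11,11,11,11,12,12,12,13,13,14,14,16,17,18,26]

Per-enzyme occurrences:
  SqiI (TTACAAGC, off=3): starts [67, 128, 165, 235] → cuts [70, 131, 168, 238]
  VbrIV (GGAAT, off=3): starts [0, 52, 63, 95, 149, 226] → cuts [3, 55, 66, 98, 152, 229]
  CdoIX (CCGAAACG, off=6): starts [183, 217] → cuts [189, 223]
  UxaI (ACAGCTG, off=1): starts [33, 40, 57, 81, 155, 199] → cuts [34, 41, 58, 82, 156, 200]
  HnxVI (CCCGTCT, off=5): starts [16, 100, 137, 173, 208, 247, 264, 276] → cuts [21, 105, 142, 178, 213, 252, 269, 281]

Pooled cuts: [3, 21, 34, 41, 55, 58, 66, 70, 82, 98, 105, 131, 142, 152, 156, 168, 178, 189, 200, 213, 223, 229, 238, 252, 269, 281]

Fragments:
  [0,3): 3 bp
  [3,21): 18 bp
  [21,34): 13 bp
  [34,41): 7 bp
  [41,55): 14 bp
  [55,58): 3 bp
  [58,66): 8 bp
  [66,70): 4 bp
  [70,82): 12 bp
  [82,98): 16 bp
  [98,105): 7 bp
  [105,131): 26 bp
  [131,142): 11 bp
  [142,152): 10 bp
  [152,156): 4 bp
  [156,168): 12 bp
  [168,178): 10 bp
  [178,189): 11 bp
  [189,200): 11 bp
  [200,213): 13 bp
  [213,223): 10 bp
  [223,229): 6 bp
  [229,238): 9 bp
  [238,252): 14 bp
  [252,269): 17 bp
  [269,281): 12 bp
  [281,292): 11 bp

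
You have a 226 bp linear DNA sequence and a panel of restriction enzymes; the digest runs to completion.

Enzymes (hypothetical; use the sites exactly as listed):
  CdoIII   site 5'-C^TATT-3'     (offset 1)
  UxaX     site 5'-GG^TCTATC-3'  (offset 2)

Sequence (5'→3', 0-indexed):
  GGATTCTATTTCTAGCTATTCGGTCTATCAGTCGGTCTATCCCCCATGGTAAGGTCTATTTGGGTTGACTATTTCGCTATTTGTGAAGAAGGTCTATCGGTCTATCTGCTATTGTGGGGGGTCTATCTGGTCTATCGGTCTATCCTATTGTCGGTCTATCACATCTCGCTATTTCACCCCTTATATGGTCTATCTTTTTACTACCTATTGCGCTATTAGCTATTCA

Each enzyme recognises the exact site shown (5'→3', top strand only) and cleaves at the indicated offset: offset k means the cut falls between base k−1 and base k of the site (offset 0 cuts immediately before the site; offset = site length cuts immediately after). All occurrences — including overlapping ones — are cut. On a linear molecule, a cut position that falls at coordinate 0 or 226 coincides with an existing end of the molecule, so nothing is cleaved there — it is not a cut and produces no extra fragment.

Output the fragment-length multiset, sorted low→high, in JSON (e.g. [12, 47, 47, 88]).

Scan for sites:
  CdoIII (CTATT, off=1): starts [5, 15, 55, 68, 76, 108, 144, 168, 204, 212, 219] → cuts [6, 16, 56, 69, 77, 109, 145, 169, 205, 213, 220]
  UxaX (GGTCTATC, off=2): starts [21, 33, 90, 98, 119, 128, 136, 152, 186] → cuts [23, 35, 92, 100, 121, 130, 138, 154, 188]

Pooled cuts: [6, 16, 23, 35, 56, 69, 77, 92, 100, 109, 121, 130, 138, 145, 154, 169, 188, 205, 213, 220]

Fragment lengths:
  [0,6): 6 bp
  [6,16): 10 bp
  [16,23): 7 bp
  [23,35): 12 bp
  [35,56): 21 bp
  [56,69): 13 bp
  [69,77): 8 bp
  [77,92): 15 bp
  [92,100): 8 bp
  [100,109): 9 bp
  [109,121): 12 bp
  [121,130): 9 bp
  [130,138): 8 bp
  [138,145): 7 bp
  [145,154): 9 bp
  [154,169): 15 bp
  [169,188): 19 bp
  [188,205): 17 bp
  [205,213): 8 bp
  [213,220): 7 bp
  [220,226): 6 bp

[6,6,7,7,7,8,8,8,8,9,9,9,10,12,12,13,15,15,17,19,21]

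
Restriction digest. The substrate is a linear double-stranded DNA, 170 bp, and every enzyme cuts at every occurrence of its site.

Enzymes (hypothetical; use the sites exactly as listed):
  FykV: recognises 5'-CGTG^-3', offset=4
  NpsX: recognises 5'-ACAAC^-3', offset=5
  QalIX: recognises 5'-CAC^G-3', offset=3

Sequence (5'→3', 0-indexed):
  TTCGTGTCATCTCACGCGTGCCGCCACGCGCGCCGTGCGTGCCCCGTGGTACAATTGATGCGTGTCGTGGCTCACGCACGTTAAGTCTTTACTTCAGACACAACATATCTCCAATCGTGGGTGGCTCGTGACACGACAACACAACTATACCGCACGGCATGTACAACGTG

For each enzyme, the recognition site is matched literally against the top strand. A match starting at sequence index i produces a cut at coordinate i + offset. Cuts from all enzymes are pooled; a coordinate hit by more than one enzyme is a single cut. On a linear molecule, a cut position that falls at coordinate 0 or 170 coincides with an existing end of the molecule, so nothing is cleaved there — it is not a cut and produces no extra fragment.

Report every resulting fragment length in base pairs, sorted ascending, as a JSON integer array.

[3,4,4,4,5,5,5,6,6,6,7,7,9,10,10,11,12,15,16,25]

Per-enzyme occurrences:
  FykV CGTG/4: at [2, 16, 33, 37, 44, 60, 65, 115, 126, 166] ⇒ [6, 20, 37, 41, 48, 64, 69, 119, 130] (position 170 is a terminus of the linear molecule — no cut)
  NpsX ACAAC/5: at [99, 135, 140, 162] ⇒ [104, 140, 145, 167]
  QalIX CACG/3: at [12, 24, 72, 76, 131, 152] ⇒ [15, 27, 75, 79, 134, 155]

All cut coordinates (distinct, sorted): [6, 15, 20, 27, 37, 41, 48, 64, 69, 75, 79, 104, 119, 130, 134, 140, 145, 155, 167]

Fragment lengths:
  [0,6): 6 bp
  [6,15): 9 bp
  [15,20): 5 bp
  [20,27): 7 bp
  [27,37): 10 bp
  [37,41): 4 bp
  [41,48): 7 bp
  [48,64): 16 bp
  [64,69): 5 bp
  [69,75): 6 bp
  [75,79): 4 bp
  [79,104): 25 bp
  [104,119): 15 bp
  [119,130): 11 bp
  [130,134): 4 bp
  [134,140): 6 bp
  [140,145): 5 bp
  [145,155): 10 bp
  [155,167): 12 bp
  [167,170): 3 bp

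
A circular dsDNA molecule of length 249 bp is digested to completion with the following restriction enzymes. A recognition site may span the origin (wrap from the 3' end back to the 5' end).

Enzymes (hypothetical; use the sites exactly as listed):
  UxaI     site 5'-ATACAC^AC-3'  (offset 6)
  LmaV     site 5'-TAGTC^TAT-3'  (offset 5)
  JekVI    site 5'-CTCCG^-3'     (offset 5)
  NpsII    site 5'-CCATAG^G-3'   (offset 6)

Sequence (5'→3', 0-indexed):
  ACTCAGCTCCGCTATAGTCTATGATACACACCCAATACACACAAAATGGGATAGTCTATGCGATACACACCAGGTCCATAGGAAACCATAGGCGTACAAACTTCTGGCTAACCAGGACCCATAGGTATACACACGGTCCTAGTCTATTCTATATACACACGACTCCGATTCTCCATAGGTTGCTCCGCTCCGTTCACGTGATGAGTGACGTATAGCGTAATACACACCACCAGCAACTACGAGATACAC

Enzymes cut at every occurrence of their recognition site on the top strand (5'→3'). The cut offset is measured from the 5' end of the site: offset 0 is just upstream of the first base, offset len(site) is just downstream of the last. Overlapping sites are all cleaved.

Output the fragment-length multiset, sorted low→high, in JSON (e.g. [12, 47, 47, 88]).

Per-enzyme occurrences:
  UxaI ATACACAC/6: at [23, 34, 62, 126, 152, 219, 243] ⇒ [0, 29, 40, 68, 132, 158, 225]
  LmaV TAGTCTAT/5: at [14, 51, 139] ⇒ [19, 56, 144]
  JekVI CTCCG/5: at [6, 162, 182, 187] ⇒ [11, 167, 187, 192]
  NpsII CCATAGG/6: at [75, 85, 118, 172] ⇒ [81, 91, 124, 178]

All cut coordinates (distinct, sorted): [0, 11, 19, 29, 40, 56, 68, 81, 91, 124, 132, 144, 158, 167, 178, 187, 192, 225]

Fragment lengths:
  0→11: 11 bp
  11→19: 8 bp
  19→29: 10 bp
  29→40: 11 bp
  40→56: 16 bp
  56→68: 12 bp
  68→81: 13 bp
  81→91: 10 bp
  91→124: 33 bp
  124→132: 8 bp
  132→144: 12 bp
  144→158: 14 bp
  158→167: 9 bp
  167→178: 11 bp
  178→187: 9 bp
  187→192: 5 bp
  192→225: 33 bp
  225→0 (wrap): 249-225+0 = 24 bp

[5,8,8,9,9,10,10,11,11,11,12,12,13,14,16,24,33,33]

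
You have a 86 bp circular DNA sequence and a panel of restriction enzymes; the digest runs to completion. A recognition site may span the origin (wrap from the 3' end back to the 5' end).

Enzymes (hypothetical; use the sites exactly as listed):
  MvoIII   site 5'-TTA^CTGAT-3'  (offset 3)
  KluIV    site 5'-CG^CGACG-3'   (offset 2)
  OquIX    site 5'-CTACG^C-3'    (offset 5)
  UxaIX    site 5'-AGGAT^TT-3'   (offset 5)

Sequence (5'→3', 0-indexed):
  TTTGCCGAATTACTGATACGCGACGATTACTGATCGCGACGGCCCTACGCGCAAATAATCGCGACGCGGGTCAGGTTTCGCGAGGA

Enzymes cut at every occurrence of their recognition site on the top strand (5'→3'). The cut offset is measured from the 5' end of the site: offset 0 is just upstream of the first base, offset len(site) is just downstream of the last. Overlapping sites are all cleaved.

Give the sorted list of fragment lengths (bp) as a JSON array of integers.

Site scan:
  MvoIII (TTACTGAT, off=3): starts [9, 26] → cuts [12, 29]
  KluIV (CGCGACG, off=2): starts [18, 34, 59] → cuts [20, 36, 61]
  OquIX (CTACGC, off=5): starts [44] → cuts [49]
  UxaIX (AGGATTT, off=5): starts [82] → cuts [1]

All cut coordinates (distinct, sorted): [1, 12, 20, 29, 36, 49, 61]

Fragments:
  1→12: 11 bp
  12→20: 8 bp
  20→29: 9 bp
  29→36: 7 bp
  36→49: 13 bp
  49→61: 12 bp
  61→1 (wrap): 86-61+1 = 26 bp

[7,8,9,11,12,13,26]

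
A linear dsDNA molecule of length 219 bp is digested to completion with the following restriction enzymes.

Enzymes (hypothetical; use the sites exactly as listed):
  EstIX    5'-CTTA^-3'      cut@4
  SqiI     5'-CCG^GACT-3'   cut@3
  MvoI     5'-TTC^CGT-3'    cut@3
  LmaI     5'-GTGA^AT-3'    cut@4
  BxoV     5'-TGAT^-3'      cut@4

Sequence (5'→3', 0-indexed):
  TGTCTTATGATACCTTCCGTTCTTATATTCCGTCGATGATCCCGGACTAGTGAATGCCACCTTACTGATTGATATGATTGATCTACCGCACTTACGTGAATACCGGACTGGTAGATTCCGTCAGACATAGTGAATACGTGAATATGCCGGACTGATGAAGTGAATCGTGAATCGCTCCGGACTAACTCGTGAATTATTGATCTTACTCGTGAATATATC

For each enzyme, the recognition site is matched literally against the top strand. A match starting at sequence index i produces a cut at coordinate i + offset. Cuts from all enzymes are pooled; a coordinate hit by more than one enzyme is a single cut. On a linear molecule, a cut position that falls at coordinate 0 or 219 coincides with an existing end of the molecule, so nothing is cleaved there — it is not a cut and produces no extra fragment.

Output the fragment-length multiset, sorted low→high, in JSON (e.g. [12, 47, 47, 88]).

Scan for sites:
  EstIX (CTTA, off=4): starts [3, 21, 60, 90, 201] → cuts [7, 25, 64, 94, 205]
  SqiI (CCGGACT, off=3): starts [41, 102, 146, 176] → cuts [44, 105, 149, 179]
  MvoI (TTCCGT, off=3): starts [14, 27, 115] → cuts [17, 30, 118]
  LmaI (GTGAAT, off=4): starts [49, 95, 129, 137, 159, 166, 188, 208] → cuts [53, 99, 133, 141, 163, 170, 192, 212]
  BxoV (TGAT, off=4): starts [7, 36, 65, 69, 74, 78, 152, 197] → cuts [11, 40, 69, 73, 78, 82, 156, 201]

All cut coordinates (distinct, sorted): [7, 11, 17, 25, 30, 40, 44, 53, 64, 69, 73, 78, 82, 94, 99, 105, 118, 133, 141, 149, 156, 163, 170, 179, 192, 201, 205, 212]

Fragment lengths:
  [0,7): 7 bp
  [7,11): 4 bp
  [11,17): 6 bp
  [17,25): 8 bp
  [25,30): 5 bp
  [30,40): 10 bp
  [40,44): 4 bp
  [44,53): 9 bp
  [53,64): 11 bp
  [64,69): 5 bp
  [69,73): 4 bp
  [73,78): 5 bp
  [78,82): 4 bp
  [82,94): 12 bp
  [94,99): 5 bp
  [99,105): 6 bp
  [105,118): 13 bp
  [118,133): 15 bp
  [133,141): 8 bp
  [141,149): 8 bp
  [149,156): 7 bp
  [156,163): 7 bp
  [163,170): 7 bp
  [170,179): 9 bp
  [179,192): 13 bp
  [192,201): 9 bp
  [201,205): 4 bp
  [205,212): 7 bp
  [212,219): 7 bp

[4,4,4,4,4,5,5,5,5,6,6,7,7,7,7,7,7,8,8,8,9,9,9,10,11,12,13,13,15]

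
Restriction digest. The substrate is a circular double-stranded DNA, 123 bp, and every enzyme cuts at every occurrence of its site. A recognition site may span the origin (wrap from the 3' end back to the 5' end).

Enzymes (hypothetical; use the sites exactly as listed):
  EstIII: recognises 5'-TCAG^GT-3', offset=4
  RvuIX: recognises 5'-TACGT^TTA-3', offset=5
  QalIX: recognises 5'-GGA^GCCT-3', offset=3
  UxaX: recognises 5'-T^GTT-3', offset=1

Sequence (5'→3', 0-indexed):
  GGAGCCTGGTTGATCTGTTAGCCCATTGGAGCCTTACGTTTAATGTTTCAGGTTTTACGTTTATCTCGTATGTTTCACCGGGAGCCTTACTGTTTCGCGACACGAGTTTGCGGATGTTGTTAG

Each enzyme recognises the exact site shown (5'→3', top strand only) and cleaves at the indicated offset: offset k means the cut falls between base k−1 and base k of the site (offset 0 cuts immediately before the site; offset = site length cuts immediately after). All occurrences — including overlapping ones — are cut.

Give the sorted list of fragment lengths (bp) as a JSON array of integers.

Scan for sites:
  EstIII (TCAGGT, off=4): starts [47] → cuts [51]
  RvuIX (TACGTTTA, off=5): starts [34, 55] → cuts [39, 60]
  QalIX (GGAGCCT, off=3): starts [0, 27, 80] → cuts [3, 30, 83]
  UxaX (TGTT, off=1): starts [15, 43, 70, 90, 114, 117] → cuts [16, 44, 71, 91, 115, 118]

All cut coordinates (distinct, sorted): [3, 16, 30, 39, 44, 51, 60, 71, 83, 91, 115, 118]

Fragment lengths:
  3→16: 13 bp
  16→30: 14 bp
  30→39: 9 bp
  39→44: 5 bp
  44→51: 7 bp
  51→60: 9 bp
  60→71: 11 bp
  71→83: 12 bp
  83→91: 8 bp
  91→115: 24 bp
  115→118: 3 bp
  118→3 (wrap): 123-118+3 = 8 bp

[3,5,7,8,8,9,9,11,12,13,14,24]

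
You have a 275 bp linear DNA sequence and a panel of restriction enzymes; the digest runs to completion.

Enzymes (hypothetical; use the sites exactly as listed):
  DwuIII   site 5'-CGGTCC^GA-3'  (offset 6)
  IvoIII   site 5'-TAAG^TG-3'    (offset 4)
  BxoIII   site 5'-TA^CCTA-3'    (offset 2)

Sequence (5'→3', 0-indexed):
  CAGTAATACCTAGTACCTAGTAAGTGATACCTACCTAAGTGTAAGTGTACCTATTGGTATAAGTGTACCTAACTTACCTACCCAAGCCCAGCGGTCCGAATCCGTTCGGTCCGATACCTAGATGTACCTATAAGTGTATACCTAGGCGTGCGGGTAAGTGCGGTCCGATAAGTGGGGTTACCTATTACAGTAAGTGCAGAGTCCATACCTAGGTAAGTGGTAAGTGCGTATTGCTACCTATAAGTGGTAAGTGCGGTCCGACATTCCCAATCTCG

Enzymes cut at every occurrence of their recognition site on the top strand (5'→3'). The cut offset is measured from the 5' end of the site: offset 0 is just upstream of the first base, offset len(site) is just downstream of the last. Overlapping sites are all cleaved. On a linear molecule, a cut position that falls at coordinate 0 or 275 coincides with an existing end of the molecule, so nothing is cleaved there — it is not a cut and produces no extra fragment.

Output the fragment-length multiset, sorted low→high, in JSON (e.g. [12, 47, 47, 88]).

Scan for sites:
  DwuIII CGGTCCGA/6: at [91, 106, 160, 253] ⇒ [97, 112, 166, 259]
  IvoIII TAAGTG/4: at [20, 35, 41, 59, 130, 154, 168, 190, 213, 220, 240, 247] ⇒ [24, 39, 45, 63, 134, 158, 172, 194, 217, 224, 244, 251]
  BxoIII TACCTA/2: at [6, 13, 27, 31, 47, 65, 74, 114, 124, 138, 178, 205, 234] ⇒ [8, 15, 29, 33, 49, 67, 76, 116, 126, 140, 180, 207, 236]

All cut coordinates (distinct, sorted): [8, 15, 24, 29, 33, 39, 45, 49, 63, 67, 76, 97, 112, 116, 126, 134, 140, 158, 166, 172, 180, 194, 207, 217, 224, 236, 244, 251, 259]

Fragment lengths:
  [0,8): 8 bp
  [8,15): 7 bp
  [15,24): 9 bp
  [24,29): 5 bp
  [29,33): 4 bp
  [33,39): 6 bp
  [39,45): 6 bp
  [45,49): 4 bp
  [49,63): 14 bp
  [63,67): 4 bp
  [67,76): 9 bp
  [76,97): 21 bp
  [97,112): 15 bp
  [112,116): 4 bp
  [116,126): 10 bp
  [126,134): 8 bp
  [134,140): 6 bp
  [140,158): 18 bp
  [158,166): 8 bp
  [166,172): 6 bp
  [172,180): 8 bp
  [180,194): 14 bp
  [194,207): 13 bp
  [207,217): 10 bp
  [217,224): 7 bp
  [224,236): 12 bp
  [236,244): 8 bp
  [244,251): 7 bp
  [251,259): 8 bp
  [259,275): 16 bp

[4,4,4,4,5,6,6,6,6,7,7,7,8,8,8,8,8,8,9,9,10,10,12,13,14,14,15,16,18,21]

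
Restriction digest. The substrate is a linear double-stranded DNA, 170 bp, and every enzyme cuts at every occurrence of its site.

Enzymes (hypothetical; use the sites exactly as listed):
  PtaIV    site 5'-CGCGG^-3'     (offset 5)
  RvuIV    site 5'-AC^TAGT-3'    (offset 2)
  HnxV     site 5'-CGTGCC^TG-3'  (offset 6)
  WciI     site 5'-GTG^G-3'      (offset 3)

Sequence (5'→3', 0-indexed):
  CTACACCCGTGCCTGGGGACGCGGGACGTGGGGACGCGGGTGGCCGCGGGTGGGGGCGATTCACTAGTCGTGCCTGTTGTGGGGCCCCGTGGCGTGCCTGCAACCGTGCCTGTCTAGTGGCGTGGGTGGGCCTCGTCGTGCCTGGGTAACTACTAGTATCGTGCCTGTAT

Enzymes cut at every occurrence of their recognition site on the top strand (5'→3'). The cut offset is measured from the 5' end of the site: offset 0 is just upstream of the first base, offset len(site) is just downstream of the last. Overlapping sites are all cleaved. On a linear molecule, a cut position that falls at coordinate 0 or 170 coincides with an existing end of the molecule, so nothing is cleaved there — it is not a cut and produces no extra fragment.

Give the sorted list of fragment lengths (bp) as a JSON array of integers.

[3,3,4,5,5,6,7,7,7,9,9,10,10,11,11,12,12,12,13,14]

Site scan:
  PtaIV CGCGG/5: at [19, 34, 44] ⇒ [24, 39, 49]
  RvuIV ACTAGT/2: at [62, 151] ⇒ [64, 153]
  HnxV CGTGCCTG/6: at [7, 68, 92, 104, 136, 159] ⇒ [13, 74, 98, 110, 142, 165]
  WciI GTGG/3: at [27, 39, 49, 78, 88, 116, 121, 125] ⇒ [30, 42, 52, 81, 91, 119, 124, 128]

Pooled cuts: [13, 24, 30, 39, 42, 49, 52, 64, 74, 81, 91, 98, 110, 119, 124, 128, 142, 153, 165]

Fragments:
  [0,13): 13 bp
  [13,24): 11 bp
  [24,30): 6 bp
  [30,39): 9 bp
  [39,42): 3 bp
  [42,49): 7 bp
  [49,52): 3 bp
  [52,64): 12 bp
  [64,74): 10 bp
  [74,81): 7 bp
  [81,91): 10 bp
  [91,98): 7 bp
  [98,110): 12 bp
  [110,119): 9 bp
  [119,124): 5 bp
  [124,128): 4 bp
  [128,142): 14 bp
  [142,153): 11 bp
  [153,165): 12 bp
  [165,170): 5 bp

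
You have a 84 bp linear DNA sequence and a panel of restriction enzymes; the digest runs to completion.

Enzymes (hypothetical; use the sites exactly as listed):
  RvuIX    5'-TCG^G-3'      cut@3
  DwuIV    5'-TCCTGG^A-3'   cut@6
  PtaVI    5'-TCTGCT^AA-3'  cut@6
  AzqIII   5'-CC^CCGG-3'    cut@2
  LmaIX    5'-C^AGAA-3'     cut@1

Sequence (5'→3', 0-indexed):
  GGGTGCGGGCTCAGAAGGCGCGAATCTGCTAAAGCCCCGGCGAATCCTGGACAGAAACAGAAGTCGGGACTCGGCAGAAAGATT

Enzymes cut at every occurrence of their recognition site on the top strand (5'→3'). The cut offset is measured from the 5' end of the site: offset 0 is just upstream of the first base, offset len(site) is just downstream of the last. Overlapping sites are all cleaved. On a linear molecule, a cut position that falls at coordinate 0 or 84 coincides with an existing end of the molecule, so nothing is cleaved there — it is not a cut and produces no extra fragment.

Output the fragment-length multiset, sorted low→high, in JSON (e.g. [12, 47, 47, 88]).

Per-enzyme occurrences:
  RvuIX TCGG/3: at [63, 70] ⇒ [66, 73]
  DwuIV TCCTGGA/6: at [44] ⇒ [50]
  PtaVI TCTGCTAA/6: at [24] ⇒ [30]
  AzqIII CCCCGG/2: at [34] ⇒ [36]
  LmaIX CAGAA/1: at [11, 51, 57, 74] ⇒ [12, 52, 58, 75]

Pooled cuts: [12, 30, 36, 50, 52, 58, 66, 73, 75]

Fragments:
  [0,12): 12 bp
  [12,30): 18 bp
  [30,36): 6 bp
  [36,50): 14 bp
  [50,52): 2 bp
  [52,58): 6 bp
  [58,66): 8 bp
  [66,73): 7 bp
  [73,75): 2 bp
  [75,84): 9 bp

[2,2,6,6,7,8,9,12,14,18]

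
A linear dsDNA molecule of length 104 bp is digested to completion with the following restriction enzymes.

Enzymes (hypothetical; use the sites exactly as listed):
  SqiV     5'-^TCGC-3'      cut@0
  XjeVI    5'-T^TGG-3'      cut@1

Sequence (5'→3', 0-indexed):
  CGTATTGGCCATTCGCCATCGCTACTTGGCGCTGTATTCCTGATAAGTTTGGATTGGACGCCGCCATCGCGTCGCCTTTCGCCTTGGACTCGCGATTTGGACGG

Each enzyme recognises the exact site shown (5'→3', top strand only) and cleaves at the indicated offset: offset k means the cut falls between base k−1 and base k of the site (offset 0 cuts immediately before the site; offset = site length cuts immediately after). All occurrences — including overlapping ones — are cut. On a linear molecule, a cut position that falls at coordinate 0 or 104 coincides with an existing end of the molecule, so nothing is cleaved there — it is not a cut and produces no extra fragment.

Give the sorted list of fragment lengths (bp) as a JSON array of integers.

Per-enzyme occurrences:
  SqiV (TCGC, off=0): starts [12, 18, 66, 71, 78, 89] → cuts [12, 18, 66, 71, 78, 89]
  XjeVI (TTGG, off=1): starts [4, 25, 48, 53, 83, 96] → cuts [5, 26, 49, 54, 84, 97]

Pooled cuts: [5, 12, 18, 26, 49, 54, 66, 71, 78, 84, 89, 97]

Fragment lengths:
  [0,5): 5 bp
  [5,12): 7 bp
  [12,18): 6 bp
  [18,26): 8 bp
  [26,49): 23 bp
  [49,54): 5 bp
  [54,66): 12 bp
  [66,71): 5 bp
  [71,78): 7 bp
  [78,84): 6 bp
  [84,89): 5 bp
  [89,97): 8 bp
  [97,104): 7 bp

[5,5,5,5,6,6,7,7,7,8,8,12,23]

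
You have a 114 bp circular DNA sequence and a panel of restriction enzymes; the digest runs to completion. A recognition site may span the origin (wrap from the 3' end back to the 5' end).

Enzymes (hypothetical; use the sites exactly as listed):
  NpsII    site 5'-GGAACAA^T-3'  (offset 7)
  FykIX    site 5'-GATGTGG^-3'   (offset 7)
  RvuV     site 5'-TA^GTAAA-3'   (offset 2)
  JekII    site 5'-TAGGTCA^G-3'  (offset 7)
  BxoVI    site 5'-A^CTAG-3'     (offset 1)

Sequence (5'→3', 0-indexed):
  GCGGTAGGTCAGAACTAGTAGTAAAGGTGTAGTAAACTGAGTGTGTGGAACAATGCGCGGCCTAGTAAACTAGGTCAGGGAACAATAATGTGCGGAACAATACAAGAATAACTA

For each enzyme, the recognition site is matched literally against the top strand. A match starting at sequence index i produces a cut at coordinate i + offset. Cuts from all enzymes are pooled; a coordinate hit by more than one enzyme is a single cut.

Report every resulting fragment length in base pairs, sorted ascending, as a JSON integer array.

[3,5,6,8,8,11,11,11,14,15,22]

Per-enzyme occurrences:
  NpsII (GGAACAAT, off=7): starts [46, 78, 93] → cuts [53, 85, 100]
  FykIX (GATGTGG, off=7): no sites
  RvuV (TAGTAAA, off=2): starts [18, 29, 62] → cuts [20, 31, 64]
  JekII (TAGGTCAG, off=7): starts [4, 70] → cuts [11, 77]
  BxoVI (ACTAG, off=1): starts [13, 68, 110] → cuts [14, 69, 111]

All cut coordinates (distinct, sorted): [11, 14, 20, 31, 53, 64, 69, 77, 85, 100, 111]

Fragments:
  11→14: 3 bp
  14→20: 6 bp
  20→31: 11 bp
  31→53: 22 bp
  53→64: 11 bp
  64→69: 5 bp
  69→77: 8 bp
  77→85: 8 bp
  85→100: 15 bp
  100→111: 11 bp
  111→11 (wrap): 114-111+11 = 14 bp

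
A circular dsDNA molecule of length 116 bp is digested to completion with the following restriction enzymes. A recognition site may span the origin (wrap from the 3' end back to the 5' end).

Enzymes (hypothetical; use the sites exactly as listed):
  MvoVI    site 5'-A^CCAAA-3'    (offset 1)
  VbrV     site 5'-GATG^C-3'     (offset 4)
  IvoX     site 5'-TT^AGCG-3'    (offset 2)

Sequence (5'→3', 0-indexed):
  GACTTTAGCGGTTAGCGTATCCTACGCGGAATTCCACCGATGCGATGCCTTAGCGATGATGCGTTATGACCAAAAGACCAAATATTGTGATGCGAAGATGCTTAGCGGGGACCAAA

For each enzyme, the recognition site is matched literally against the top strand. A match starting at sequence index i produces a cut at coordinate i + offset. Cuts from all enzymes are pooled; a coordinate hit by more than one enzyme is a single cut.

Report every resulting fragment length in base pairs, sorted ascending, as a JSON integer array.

Scan for sites:
  MvoVI (ACCAAA, off=1): starts [68, 76, 110] → cuts [69, 77, 111]
  VbrV (GATGC, off=4): starts [38, 43, 57, 88, 96] → cuts [42, 47, 61, 92, 100]
  IvoX (TTAGCG, off=2): starts [4, 11, 49, 101] → cuts [6, 13, 51, 103]

All cut coordinates (distinct, sorted): [6, 13, 42, 47, 51, 61, 69, 77, 92, 100, 103, 111]

Fragments:
  6→13: 7 bp
  13→42: 29 bp
  42→47: 5 bp
  47→51: 4 bp
  51→61: 10 bp
  61→69: 8 bp
  69→77: 8 bp
  77→92: 15 bp
  92→100: 8 bp
  100→103: 3 bp
  103→111: 8 bp
  111→6 (wrap): 116-111+6 = 11 bp

[3,4,5,7,8,8,8,8,10,11,15,29]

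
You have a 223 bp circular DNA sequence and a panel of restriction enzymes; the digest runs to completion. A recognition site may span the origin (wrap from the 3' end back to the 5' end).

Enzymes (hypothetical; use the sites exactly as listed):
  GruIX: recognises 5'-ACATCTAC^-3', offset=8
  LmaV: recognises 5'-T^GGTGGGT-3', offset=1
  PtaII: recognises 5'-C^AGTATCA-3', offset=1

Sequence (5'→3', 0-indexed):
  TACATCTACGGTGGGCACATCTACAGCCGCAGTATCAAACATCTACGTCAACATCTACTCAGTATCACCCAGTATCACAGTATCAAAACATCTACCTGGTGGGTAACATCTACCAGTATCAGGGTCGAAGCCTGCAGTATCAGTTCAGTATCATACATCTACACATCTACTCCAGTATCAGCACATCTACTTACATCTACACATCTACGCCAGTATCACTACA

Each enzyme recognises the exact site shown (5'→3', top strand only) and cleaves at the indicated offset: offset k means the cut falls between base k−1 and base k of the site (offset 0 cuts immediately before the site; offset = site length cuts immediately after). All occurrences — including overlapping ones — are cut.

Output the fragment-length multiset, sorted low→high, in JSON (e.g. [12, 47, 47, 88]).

[1,2,2,3,3,6,8,8,8,10,10,11,12,15,16,16,16,17,17,21,21]

Scan for sites:
  GruIX (ACATCTAC, off=8): starts [1, 16, 38, 50, 87, 105, 154, 162, 182, 192, 200] → cuts [9, 24, 46, 58, 95, 113, 162, 170, 190, 200, 208]
  LmaV (TGGTGGGT, off=1): starts [96] → cuts [97]
  PtaII (CAGTATCA, off=1): starts [29, 59, 69, 77, 113, 134, 145, 172, 210] → cuts [30, 60, 70, 78, 114, 135, 146, 173, 211]

Pooled cuts: [9, 24, 30, 46, 58, 60, 70, 78, 95, 97, 113, 114, 135, 146, 162, 170, 173, 190, 200, 208, 211]

Fragment lengths:
  9→24: 15 bp
  24→30: 6 bp
  30→46: 16 bp
  46→58: 12 bp
  58→60: 2 bp
  60→70: 10 bp
  70→78: 8 bp
  78→95: 17 bp
  95→97: 2 bp
  97→113: 16 bp
  113→114: 1 bp
  114→135: 21 bp
  135→146: 11 bp
  146→162: 16 bp
  162→170: 8 bp
  170→173: 3 bp
  173→190: 17 bp
  190→200: 10 bp
  200→208: 8 bp
  208→211: 3 bp
  211→9 (wrap): 223-211+9 = 21 bp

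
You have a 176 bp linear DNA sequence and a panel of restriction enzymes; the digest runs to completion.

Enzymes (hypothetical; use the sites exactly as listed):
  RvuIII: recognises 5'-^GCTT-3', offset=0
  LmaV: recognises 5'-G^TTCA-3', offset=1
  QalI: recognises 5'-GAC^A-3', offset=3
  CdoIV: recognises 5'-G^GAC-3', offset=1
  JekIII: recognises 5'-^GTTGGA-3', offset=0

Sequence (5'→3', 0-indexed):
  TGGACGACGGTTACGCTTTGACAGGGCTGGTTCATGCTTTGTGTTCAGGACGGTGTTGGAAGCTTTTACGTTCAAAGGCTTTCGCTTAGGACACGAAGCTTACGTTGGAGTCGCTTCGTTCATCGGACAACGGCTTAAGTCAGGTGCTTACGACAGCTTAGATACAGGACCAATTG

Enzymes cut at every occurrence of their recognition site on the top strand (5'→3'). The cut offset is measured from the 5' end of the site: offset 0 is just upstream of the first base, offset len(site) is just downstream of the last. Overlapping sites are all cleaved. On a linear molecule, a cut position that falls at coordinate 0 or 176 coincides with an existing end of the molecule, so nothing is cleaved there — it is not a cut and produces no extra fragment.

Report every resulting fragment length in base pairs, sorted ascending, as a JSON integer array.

Per-enzyme occurrences:
  RvuIII (GCTT, off=0): starts [14, 35, 61, 77, 83, 97, 112, 132, 145, 155] → cuts [14, 35, 61, 77, 83, 97, 112, 132, 145, 155]
  LmaV (GTTCA, off=1): starts [29, 42, 69, 117] → cuts [30, 43, 70, 118]
  QalI (GACA, off=3): starts [19, 89, 125, 151] → cuts [22, 92, 128, 154]
  CdoIV (GGAC, off=1): starts [1, 47, 88, 124, 166] → cuts [2, 48, 89, 125, 167]
  JekIII (GTTGGA, off=0): starts [54, 103] → cuts [54, 103]

All cut coordinates (distinct, sorted): [2, 14, 22, 30, 35, 43, 48, 54, 61, 70, 77, 83, 89, 92, 97, 103, 112, 118, 125, 128, 132, 145, 154, 155, 167]

Fragments:
  [0,2): 2 bp
  [2,14): 12 bp
  [14,22): 8 bp
  [22,30): 8 bp
  [30,35): 5 bp
  [35,43): 8 bp
  [43,48): 5 bp
  [48,54): 6 bp
  [54,61): 7 bp
  [61,70): 9 bp
  [70,77): 7 bp
  [77,83): 6 bp
  [83,89): 6 bp
  [89,92): 3 bp
  [92,97): 5 bp
  [97,103): 6 bp
  [103,112): 9 bp
  [112,118): 6 bp
  [118,125): 7 bp
  [125,128): 3 bp
  [128,132): 4 bp
  [132,145): 13 bp
  [145,154): 9 bp
  [154,155): 1 bp
  [155,167): 12 bp
  [167,176): 9 bp

[1,2,3,3,4,5,5,5,6,6,6,6,6,7,7,7,8,8,8,9,9,9,9,12,12,13]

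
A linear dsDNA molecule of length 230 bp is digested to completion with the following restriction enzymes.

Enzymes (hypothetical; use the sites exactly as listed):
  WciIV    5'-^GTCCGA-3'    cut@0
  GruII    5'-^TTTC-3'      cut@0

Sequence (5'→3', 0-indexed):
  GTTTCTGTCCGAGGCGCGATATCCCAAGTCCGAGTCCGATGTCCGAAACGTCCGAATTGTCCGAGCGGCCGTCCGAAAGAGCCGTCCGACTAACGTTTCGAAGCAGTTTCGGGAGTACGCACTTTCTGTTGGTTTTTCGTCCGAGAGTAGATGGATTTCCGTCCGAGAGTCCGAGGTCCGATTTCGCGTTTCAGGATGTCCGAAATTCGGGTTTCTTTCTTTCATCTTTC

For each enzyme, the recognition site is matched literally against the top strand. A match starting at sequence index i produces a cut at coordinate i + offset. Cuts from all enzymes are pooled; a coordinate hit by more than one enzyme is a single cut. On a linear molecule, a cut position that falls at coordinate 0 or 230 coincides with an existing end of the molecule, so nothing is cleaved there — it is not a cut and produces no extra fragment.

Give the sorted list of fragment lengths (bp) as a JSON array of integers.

[1,4,4,4,4,5,5,6,6,7,7,7,7,8,9,9,9,11,12,12,12,13,14,16,17,21]

Site scan:
  WciIV (GTCCGA, off=0): starts [6, 27, 33, 40, 49, 58, 70, 83, 138, 160, 168, 175, 197] → cuts [6, 27, 33, 40, 49, 58, 70, 83, 138, 160, 168, 175, 197]
  GruII (TTTC, off=0): starts [1, 95, 106, 122, 134, 155, 181, 188, 211, 215, 219, 226] → cuts [1, 95, 106, 122, 134, 155, 181, 188, 211, 215, 219, 226]

Pooled cuts: [1, 6, 27, 33, 40, 49, 58, 70, 83, 95, 106, 122, 134, 138, 155, 160, 168, 175, 181, 188, 197, 211, 215, 219, 226]

Fragment lengths:
  [0,1): 1 bp
  [1,6): 5 bp
  [6,27): 21 bp
  [27,33): 6 bp
  [33,40): 7 bp
  [40,49): 9 bp
  [49,58): 9 bp
  [58,70): 12 bp
  [70,83): 13 bp
  [83,95): 12 bp
  [95,106): 11 bp
  [106,122): 16 bp
  [122,134): 12 bp
  [134,138): 4 bp
  [138,155): 17 bp
  [155,160): 5 bp
  [160,168): 8 bp
  [168,175): 7 bp
  [175,181): 6 bp
  [181,188): 7 bp
  [188,197): 9 bp
  [197,211): 14 bp
  [211,215): 4 bp
  [215,219): 4 bp
  [219,226): 7 bp
  [226,230): 4 bp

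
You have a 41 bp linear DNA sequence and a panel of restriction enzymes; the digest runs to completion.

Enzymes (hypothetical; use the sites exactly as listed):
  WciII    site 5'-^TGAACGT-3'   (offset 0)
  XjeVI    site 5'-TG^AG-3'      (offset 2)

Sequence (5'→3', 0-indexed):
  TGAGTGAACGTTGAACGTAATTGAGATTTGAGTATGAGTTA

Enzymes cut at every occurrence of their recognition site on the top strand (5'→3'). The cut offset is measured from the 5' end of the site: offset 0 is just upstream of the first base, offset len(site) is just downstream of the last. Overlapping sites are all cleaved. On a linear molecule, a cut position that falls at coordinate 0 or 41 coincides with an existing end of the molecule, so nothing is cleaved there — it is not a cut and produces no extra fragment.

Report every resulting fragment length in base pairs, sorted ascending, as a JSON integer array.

Scan for sites:
  WciII (TGAACGT, off=0): starts [4, 11] → cuts [4, 11]
  XjeVI (TGAG, off=2): starts [0, 21, 28, 34] → cuts [2, 23, 30, 36]

All cut coordinates (distinct, sorted): [2, 4, 11, 23, 30, 36]

Fragments:
  [0,2): 2 bp
  [2,4): 2 bp
  [4,11): 7 bp
  [11,23): 12 bp
  [23,30): 7 bp
  [30,36): 6 bp
  [36,41): 5 bp

[2,2,5,6,7,7,12]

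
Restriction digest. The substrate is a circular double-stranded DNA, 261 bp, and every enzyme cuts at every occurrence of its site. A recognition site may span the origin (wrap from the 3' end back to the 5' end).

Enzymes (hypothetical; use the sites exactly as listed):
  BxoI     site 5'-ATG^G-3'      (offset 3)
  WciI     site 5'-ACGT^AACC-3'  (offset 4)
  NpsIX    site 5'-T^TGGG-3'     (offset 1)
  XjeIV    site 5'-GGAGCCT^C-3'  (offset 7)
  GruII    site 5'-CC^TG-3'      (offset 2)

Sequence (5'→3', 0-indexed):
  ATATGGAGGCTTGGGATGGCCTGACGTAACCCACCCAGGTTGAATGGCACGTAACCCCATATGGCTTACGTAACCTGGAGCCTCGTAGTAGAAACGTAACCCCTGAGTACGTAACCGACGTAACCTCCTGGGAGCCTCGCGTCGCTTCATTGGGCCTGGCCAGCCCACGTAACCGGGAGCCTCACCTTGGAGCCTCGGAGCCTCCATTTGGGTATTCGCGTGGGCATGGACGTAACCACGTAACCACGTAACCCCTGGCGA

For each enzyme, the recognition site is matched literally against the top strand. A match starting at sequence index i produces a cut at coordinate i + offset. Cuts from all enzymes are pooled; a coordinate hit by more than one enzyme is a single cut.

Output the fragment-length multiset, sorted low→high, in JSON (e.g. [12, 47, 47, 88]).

Scan for sites:
  BxoI ATGG/3: at [2, 15, 43, 60, 225] ⇒ [5, 18, 46, 63, 228]
  WciI ACGTAACC/4: at [23, 48, 67, 93, 108, 117, 166, 229, 237, 245] ⇒ [27, 52, 71, 97, 112, 121, 170, 233, 241, 249]
  NpsIX TTGGG/1: at [10, 149, 207] ⇒ [11, 150, 208]
  XjeIV GGAGCCTC/7: at [76, 130, 175, 188, 196] ⇒ [83, 137, 182, 195, 203]
  GruII CCTG/2: at [19, 73, 101, 126, 154, 253] ⇒ [21, 75, 103, 128, 156, 255]

Pooled cuts: [5, 11, 18, 21, 27, 46, 52, 63, 71, 75, 83, 97, 103, 112, 121, 128, 137, 150, 156, 170, 182, 195, 203, 208, 228, 233, 241, 249, 255]

Fragment lengths:
  5→11: 6 bp
  11→18: 7 bp
  18→21: 3 bp
  21→27: 6 bp
  27→46: 19 bp
  46→52: 6 bp
  52→63: 11 bp
  63→71: 8 bp
  71→75: 4 bp
  75→83: 8 bp
  83→97: 14 bp
  97→103: 6 bp
  103→112: 9 bp
  112→121: 9 bp
  121→128: 7 bp
  128→137: 9 bp
  137→150: 13 bp
  150→156: 6 bp
  156→170: 14 bp
  170→182: 12 bp
  182→195: 13 bp
  195→203: 8 bp
  203→208: 5 bp
  208→228: 20 bp
  228→233: 5 bp
  233→241: 8 bp
  241→249: 8 bp
  249→255: 6 bp
  255→5 (wrap): 261-255+5 = 11 bp

[3,4,5,5,6,6,6,6,6,6,7,7,8,8,8,8,8,9,9,9,11,11,12,13,13,14,14,19,20]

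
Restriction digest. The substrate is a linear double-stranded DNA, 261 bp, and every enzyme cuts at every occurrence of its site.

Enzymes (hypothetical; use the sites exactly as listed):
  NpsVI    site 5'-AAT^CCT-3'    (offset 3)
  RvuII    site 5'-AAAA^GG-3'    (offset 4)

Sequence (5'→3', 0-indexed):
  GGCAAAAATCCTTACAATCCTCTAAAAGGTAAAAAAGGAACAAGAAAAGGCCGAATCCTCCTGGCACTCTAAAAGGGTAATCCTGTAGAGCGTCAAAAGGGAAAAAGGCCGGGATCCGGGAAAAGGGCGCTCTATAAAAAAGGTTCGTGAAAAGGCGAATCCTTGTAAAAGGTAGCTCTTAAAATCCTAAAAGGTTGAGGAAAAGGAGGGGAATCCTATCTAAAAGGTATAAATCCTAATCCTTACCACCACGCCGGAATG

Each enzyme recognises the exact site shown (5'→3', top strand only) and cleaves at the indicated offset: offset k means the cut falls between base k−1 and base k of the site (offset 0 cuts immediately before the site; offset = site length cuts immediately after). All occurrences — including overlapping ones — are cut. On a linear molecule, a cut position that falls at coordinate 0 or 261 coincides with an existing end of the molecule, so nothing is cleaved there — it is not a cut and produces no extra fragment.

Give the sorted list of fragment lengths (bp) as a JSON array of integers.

[6,7,7,7,8,8,9,9,9,9,9,10,10,11,12,12,12,15,17,17,18,18,21]

Scan for sites:
  NpsVI AATCCT/3: at [6, 15, 53, 78, 157, 182, 211, 231, 237] ⇒ [9, 18, 56, 81, 160, 185, 214, 234, 240]
  RvuII AAAAGG/4: at [23, 32, 44, 70, 94, 102, 120, 137, 149, 166, 188, 200, 221] ⇒ [27, 36, 48, 74, 98, 106, 124, 141, 153, 170, 192, 204, 225]

All cut coordinates (distinct, sorted): [9, 18, 27, 36, 48, 56, 74, 81, 98, 106, 124, 141, 153, 160, 170, 185, 192, 204, 214, 225, 234, 240]

Fragment lengths:
  [0,9): 9 bp
  [9,18): 9 bp
  [18,27): 9 bp
  [27,36): 9 bp
  [36,48): 12 bp
  [48,56): 8 bp
  [56,74): 18 bp
  [74,81): 7 bp
  [81,98): 17 bp
  [98,106): 8 bp
  [106,124): 18 bp
  [124,141): 17 bp
  [141,153): 12 bp
  [153,160): 7 bp
  [160,170): 10 bp
  [170,185): 15 bp
  [185,192): 7 bp
  [192,204): 12 bp
  [204,214): 10 bp
  [214,225): 11 bp
  [225,234): 9 bp
  [234,240): 6 bp
  [240,261): 21 bp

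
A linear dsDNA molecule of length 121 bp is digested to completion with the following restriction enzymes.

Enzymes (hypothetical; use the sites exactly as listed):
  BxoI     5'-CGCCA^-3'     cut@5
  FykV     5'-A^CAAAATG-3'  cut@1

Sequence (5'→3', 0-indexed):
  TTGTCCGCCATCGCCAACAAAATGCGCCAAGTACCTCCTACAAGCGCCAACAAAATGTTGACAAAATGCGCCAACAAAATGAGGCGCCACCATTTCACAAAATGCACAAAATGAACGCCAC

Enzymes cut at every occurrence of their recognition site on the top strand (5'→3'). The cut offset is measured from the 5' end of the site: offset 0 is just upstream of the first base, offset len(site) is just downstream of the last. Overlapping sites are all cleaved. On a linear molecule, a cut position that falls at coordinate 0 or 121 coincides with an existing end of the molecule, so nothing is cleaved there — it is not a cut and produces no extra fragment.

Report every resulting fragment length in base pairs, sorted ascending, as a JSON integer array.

Per-enzyme occurrences:
  BxoI (CGCCA, off=5): starts [5, 11, 24, 44, 68, 84, 115] → cuts [10, 16, 29, 49, 73, 89, 120]
  FykV (ACAAAATG, off=1): starts [16, 49, 60, 73, 96, 105] → cuts [17, 50, 61, 74, 97, 106]

All cut coordinates (distinct, sorted): [10, 16, 17, 29, 49, 50, 61, 73, 74, 89, 97, 106, 120]

Fragment lengths:
  [0,10): 10 bp
  [10,16): 6 bp
  [16,17): 1 bp
  [17,29): 12 bp
  [29,49): 20 bp
  [49,50): 1 bp
  [50,61): 11 bp
  [61,73): 12 bp
  [73,74): 1 bp
  [74,89): 15 bp
  [89,97): 8 bp
  [97,106): 9 bp
  [106,120): 14 bp
  [120,121): 1 bp

[1,1,1,1,6,8,9,10,11,12,12,14,15,20]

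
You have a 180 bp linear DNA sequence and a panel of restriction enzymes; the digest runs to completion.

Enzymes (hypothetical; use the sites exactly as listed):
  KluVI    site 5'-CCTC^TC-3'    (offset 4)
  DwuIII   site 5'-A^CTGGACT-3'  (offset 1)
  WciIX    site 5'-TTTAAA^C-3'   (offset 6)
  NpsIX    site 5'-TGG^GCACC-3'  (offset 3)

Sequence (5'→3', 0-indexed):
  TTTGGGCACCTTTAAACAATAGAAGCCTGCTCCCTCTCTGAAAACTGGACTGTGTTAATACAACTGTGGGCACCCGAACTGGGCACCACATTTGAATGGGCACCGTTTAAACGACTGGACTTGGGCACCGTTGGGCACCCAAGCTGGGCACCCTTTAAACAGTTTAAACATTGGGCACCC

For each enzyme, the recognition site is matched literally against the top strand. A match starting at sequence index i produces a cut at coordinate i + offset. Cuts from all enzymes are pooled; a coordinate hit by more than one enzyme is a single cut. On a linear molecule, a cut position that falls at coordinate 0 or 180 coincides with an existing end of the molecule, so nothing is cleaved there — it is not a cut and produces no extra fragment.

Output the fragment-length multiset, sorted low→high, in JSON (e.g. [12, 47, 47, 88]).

Per-enzyme occurrences:
  KluVI CCTCTC/4: at [32] ⇒ [36]
  DwuIII ACTGGACT/1: at [43, 113] ⇒ [44, 114]
  WciIX TTTAAAC/6: at [10, 105, 153, 162] ⇒ [16, 111, 159, 168]
  NpsIX TGGGCACC/3: at [2, 66, 79, 96, 121, 131, 144, 171] ⇒ [5, 69, 82, 99, 124, 134, 147, 174]

Pooled cuts: [5, 16, 36, 44, 69, 82, 99, 111, 114, 124, 134, 147, 159, 168, 174]

Fragments:
  [0,5): 5 bp
  [5,16): 11 bp
  [16,36): 20 bp
  [36,44): 8 bp
  [44,69): 25 bp
  [69,82): 13 bp
  [82,99): 17 bp
  [99,111): 12 bp
  [111,114): 3 bp
  [114,124): 10 bp
  [124,134): 10 bp
  [134,147): 13 bp
  [147,159): 12 bp
  [159,168): 9 bp
  [168,174): 6 bp
  [174,180): 6 bp

[3,5,6,6,8,9,10,10,11,12,12,13,13,17,20,25]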